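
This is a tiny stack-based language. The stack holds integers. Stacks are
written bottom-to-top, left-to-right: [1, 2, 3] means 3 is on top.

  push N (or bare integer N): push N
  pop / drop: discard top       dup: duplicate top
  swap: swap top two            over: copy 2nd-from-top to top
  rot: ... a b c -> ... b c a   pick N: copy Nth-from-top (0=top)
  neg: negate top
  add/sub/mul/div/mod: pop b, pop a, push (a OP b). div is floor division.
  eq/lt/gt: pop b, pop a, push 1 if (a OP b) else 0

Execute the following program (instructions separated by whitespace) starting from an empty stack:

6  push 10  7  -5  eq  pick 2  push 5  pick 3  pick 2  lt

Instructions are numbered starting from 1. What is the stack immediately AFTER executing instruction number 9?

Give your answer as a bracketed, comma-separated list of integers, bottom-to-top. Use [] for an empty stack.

Step 1 ('6'): [6]
Step 2 ('push 10'): [6, 10]
Step 3 ('7'): [6, 10, 7]
Step 4 ('-5'): [6, 10, 7, -5]
Step 5 ('eq'): [6, 10, 0]
Step 6 ('pick 2'): [6, 10, 0, 6]
Step 7 ('push 5'): [6, 10, 0, 6, 5]
Step 8 ('pick 3'): [6, 10, 0, 6, 5, 10]
Step 9 ('pick 2'): [6, 10, 0, 6, 5, 10, 6]

Answer: [6, 10, 0, 6, 5, 10, 6]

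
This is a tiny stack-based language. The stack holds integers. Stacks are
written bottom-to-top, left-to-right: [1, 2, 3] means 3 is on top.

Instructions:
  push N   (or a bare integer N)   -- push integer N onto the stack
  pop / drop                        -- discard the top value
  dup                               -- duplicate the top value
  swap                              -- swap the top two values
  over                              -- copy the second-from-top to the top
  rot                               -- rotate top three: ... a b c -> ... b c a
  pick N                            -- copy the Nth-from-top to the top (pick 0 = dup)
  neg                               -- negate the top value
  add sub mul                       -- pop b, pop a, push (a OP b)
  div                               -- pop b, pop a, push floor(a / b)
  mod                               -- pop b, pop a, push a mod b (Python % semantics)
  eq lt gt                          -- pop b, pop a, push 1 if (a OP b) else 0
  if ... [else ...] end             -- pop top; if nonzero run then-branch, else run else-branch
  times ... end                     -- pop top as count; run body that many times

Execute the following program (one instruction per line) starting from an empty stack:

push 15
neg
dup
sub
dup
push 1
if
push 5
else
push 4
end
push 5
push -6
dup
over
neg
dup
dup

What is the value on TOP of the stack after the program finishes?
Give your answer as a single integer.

After 'push 15': [15]
After 'neg': [-15]
After 'dup': [-15, -15]
After 'sub': [0]
After 'dup': [0, 0]
After 'push 1': [0, 0, 1]
After 'if': [0, 0]
After 'push 5': [0, 0, 5]
After 'push 5': [0, 0, 5, 5]
After 'push -6': [0, 0, 5, 5, -6]
After 'dup': [0, 0, 5, 5, -6, -6]
After 'over': [0, 0, 5, 5, -6, -6, -6]
After 'neg': [0, 0, 5, 5, -6, -6, 6]
After 'dup': [0, 0, 5, 5, -6, -6, 6, 6]
After 'dup': [0, 0, 5, 5, -6, -6, 6, 6, 6]

Answer: 6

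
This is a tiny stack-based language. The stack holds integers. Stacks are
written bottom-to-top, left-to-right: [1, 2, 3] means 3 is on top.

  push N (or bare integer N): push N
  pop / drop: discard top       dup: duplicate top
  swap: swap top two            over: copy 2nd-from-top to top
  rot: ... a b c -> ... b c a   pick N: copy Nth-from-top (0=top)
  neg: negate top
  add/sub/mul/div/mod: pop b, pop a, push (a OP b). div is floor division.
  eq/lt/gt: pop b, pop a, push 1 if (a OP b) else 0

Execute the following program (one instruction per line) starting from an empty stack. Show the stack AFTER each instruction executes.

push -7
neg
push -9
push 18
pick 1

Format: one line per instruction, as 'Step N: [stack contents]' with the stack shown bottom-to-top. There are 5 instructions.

Step 1: [-7]
Step 2: [7]
Step 3: [7, -9]
Step 4: [7, -9, 18]
Step 5: [7, -9, 18, -9]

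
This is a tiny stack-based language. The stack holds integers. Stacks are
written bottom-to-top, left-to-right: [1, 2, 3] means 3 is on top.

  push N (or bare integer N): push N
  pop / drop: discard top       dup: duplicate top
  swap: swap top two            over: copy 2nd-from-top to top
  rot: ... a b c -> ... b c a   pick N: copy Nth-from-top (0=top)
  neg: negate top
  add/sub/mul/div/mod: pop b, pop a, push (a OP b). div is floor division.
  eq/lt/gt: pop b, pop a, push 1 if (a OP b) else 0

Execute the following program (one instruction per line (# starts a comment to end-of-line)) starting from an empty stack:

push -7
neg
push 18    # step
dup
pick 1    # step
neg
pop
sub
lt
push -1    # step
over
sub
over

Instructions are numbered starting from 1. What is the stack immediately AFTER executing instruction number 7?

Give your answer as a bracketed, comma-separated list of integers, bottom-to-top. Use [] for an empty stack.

Answer: [7, 18, 18]

Derivation:
Step 1 ('push -7'): [-7]
Step 2 ('neg'): [7]
Step 3 ('push 18'): [7, 18]
Step 4 ('dup'): [7, 18, 18]
Step 5 ('pick 1'): [7, 18, 18, 18]
Step 6 ('neg'): [7, 18, 18, -18]
Step 7 ('pop'): [7, 18, 18]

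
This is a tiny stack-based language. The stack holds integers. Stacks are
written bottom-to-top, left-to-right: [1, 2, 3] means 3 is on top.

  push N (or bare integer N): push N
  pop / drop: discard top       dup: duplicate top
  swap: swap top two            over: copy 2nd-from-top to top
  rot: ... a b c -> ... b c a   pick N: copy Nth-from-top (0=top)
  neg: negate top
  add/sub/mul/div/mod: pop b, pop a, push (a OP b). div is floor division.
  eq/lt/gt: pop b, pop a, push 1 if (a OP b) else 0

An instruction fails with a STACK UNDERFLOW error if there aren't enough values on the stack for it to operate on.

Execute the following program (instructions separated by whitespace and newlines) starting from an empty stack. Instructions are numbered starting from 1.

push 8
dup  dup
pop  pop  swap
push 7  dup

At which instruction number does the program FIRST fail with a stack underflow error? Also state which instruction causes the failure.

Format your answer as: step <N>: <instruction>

Answer: step 6: swap

Derivation:
Step 1 ('push 8'): stack = [8], depth = 1
Step 2 ('dup'): stack = [8, 8], depth = 2
Step 3 ('dup'): stack = [8, 8, 8], depth = 3
Step 4 ('pop'): stack = [8, 8], depth = 2
Step 5 ('pop'): stack = [8], depth = 1
Step 6 ('swap'): needs 2 value(s) but depth is 1 — STACK UNDERFLOW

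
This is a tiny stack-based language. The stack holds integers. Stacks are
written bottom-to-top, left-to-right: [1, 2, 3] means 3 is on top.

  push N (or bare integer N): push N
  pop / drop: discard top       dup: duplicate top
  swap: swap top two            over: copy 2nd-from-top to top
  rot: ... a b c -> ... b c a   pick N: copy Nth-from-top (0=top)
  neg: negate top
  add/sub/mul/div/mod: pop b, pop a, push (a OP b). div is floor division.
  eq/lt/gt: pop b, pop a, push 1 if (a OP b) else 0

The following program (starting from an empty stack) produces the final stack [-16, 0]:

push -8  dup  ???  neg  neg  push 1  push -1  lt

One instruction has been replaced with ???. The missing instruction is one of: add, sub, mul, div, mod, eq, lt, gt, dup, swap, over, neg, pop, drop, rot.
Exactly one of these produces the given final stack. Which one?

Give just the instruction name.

Answer: add

Derivation:
Stack before ???: [-8, -8]
Stack after ???:  [-16]
The instruction that transforms [-8, -8] -> [-16] is: add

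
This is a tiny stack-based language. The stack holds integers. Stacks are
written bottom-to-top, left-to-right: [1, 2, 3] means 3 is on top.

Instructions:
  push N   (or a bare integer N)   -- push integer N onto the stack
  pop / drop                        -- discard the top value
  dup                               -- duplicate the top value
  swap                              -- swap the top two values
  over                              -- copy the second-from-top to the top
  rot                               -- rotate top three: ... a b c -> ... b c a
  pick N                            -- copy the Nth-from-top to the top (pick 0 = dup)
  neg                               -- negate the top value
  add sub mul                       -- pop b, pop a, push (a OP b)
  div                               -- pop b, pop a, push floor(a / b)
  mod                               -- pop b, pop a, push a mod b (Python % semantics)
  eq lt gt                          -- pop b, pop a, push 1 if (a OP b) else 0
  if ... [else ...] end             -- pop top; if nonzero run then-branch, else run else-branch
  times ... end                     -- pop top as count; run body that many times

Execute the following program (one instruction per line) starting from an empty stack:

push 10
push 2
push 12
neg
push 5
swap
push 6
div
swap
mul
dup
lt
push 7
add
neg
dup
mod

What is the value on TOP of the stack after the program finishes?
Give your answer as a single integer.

After 'push 10': [10]
After 'push 2': [10, 2]
After 'push 12': [10, 2, 12]
After 'neg': [10, 2, -12]
After 'push 5': [10, 2, -12, 5]
After 'swap': [10, 2, 5, -12]
After 'push 6': [10, 2, 5, -12, 6]
After 'div': [10, 2, 5, -2]
After 'swap': [10, 2, -2, 5]
After 'mul': [10, 2, -10]
After 'dup': [10, 2, -10, -10]
After 'lt': [10, 2, 0]
After 'push 7': [10, 2, 0, 7]
After 'add': [10, 2, 7]
After 'neg': [10, 2, -7]
After 'dup': [10, 2, -7, -7]
After 'mod': [10, 2, 0]

Answer: 0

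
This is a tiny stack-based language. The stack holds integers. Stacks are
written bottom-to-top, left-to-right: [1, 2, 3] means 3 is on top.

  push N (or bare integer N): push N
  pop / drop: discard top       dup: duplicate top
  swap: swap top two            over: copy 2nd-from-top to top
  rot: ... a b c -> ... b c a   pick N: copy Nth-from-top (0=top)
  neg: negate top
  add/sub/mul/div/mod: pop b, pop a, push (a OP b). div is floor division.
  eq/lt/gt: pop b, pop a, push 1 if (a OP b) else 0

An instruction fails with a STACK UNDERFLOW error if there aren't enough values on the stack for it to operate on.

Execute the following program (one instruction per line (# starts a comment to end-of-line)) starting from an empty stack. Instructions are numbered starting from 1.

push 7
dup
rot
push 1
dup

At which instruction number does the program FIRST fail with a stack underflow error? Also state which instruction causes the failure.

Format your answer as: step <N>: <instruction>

Step 1 ('push 7'): stack = [7], depth = 1
Step 2 ('dup'): stack = [7, 7], depth = 2
Step 3 ('rot'): needs 3 value(s) but depth is 2 — STACK UNDERFLOW

Answer: step 3: rot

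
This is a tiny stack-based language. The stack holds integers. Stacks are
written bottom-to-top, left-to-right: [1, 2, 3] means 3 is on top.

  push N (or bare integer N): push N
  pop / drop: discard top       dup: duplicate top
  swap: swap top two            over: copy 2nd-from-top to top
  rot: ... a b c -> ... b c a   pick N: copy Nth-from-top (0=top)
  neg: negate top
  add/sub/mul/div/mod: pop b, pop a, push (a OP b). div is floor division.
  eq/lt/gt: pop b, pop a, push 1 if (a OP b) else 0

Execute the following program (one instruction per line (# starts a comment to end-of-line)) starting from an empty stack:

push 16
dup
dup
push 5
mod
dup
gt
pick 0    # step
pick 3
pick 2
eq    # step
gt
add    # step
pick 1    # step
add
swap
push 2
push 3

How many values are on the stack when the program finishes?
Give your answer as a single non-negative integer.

After 'push 16': stack = [16] (depth 1)
After 'dup': stack = [16, 16] (depth 2)
After 'dup': stack = [16, 16, 16] (depth 3)
After 'push 5': stack = [16, 16, 16, 5] (depth 4)
After 'mod': stack = [16, 16, 1] (depth 3)
After 'dup': stack = [16, 16, 1, 1] (depth 4)
After 'gt': stack = [16, 16, 0] (depth 3)
After 'pick 0': stack = [16, 16, 0, 0] (depth 4)
After 'pick 3': stack = [16, 16, 0, 0, 16] (depth 5)
After 'pick 2': stack = [16, 16, 0, 0, 16, 0] (depth 6)
After 'eq': stack = [16, 16, 0, 0, 0] (depth 5)
After 'gt': stack = [16, 16, 0, 0] (depth 4)
After 'add': stack = [16, 16, 0] (depth 3)
After 'pick 1': stack = [16, 16, 0, 16] (depth 4)
After 'add': stack = [16, 16, 16] (depth 3)
After 'swap': stack = [16, 16, 16] (depth 3)
After 'push 2': stack = [16, 16, 16, 2] (depth 4)
After 'push 3': stack = [16, 16, 16, 2, 3] (depth 5)

Answer: 5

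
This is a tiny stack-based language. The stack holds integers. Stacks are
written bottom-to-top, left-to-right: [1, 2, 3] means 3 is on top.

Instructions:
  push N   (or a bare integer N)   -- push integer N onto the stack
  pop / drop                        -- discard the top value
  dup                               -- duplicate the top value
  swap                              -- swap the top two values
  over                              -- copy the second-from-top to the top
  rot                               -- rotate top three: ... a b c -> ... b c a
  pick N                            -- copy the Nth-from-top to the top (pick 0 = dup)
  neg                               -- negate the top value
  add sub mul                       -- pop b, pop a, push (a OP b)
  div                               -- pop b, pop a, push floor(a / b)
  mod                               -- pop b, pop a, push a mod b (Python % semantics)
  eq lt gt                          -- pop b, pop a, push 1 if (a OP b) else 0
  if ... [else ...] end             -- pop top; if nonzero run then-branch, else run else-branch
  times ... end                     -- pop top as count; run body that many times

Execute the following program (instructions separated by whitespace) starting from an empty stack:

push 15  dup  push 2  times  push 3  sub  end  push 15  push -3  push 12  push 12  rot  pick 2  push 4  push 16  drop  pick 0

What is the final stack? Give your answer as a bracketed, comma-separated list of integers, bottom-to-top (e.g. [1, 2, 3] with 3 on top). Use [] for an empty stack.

Answer: [15, 9, 15, 12, 12, -3, 12, 4, 4]

Derivation:
After 'push 15': [15]
After 'dup': [15, 15]
After 'push 2': [15, 15, 2]
After 'times': [15, 15]
After 'push 3': [15, 15, 3]
After 'sub': [15, 12]
After 'push 3': [15, 12, 3]
After 'sub': [15, 9]
After 'push 15': [15, 9, 15]
After 'push -3': [15, 9, 15, -3]
After 'push 12': [15, 9, 15, -3, 12]
After 'push 12': [15, 9, 15, -3, 12, 12]
After 'rot': [15, 9, 15, 12, 12, -3]
After 'pick 2': [15, 9, 15, 12, 12, -3, 12]
After 'push 4': [15, 9, 15, 12, 12, -3, 12, 4]
After 'push 16': [15, 9, 15, 12, 12, -3, 12, 4, 16]
After 'drop': [15, 9, 15, 12, 12, -3, 12, 4]
After 'pick 0': [15, 9, 15, 12, 12, -3, 12, 4, 4]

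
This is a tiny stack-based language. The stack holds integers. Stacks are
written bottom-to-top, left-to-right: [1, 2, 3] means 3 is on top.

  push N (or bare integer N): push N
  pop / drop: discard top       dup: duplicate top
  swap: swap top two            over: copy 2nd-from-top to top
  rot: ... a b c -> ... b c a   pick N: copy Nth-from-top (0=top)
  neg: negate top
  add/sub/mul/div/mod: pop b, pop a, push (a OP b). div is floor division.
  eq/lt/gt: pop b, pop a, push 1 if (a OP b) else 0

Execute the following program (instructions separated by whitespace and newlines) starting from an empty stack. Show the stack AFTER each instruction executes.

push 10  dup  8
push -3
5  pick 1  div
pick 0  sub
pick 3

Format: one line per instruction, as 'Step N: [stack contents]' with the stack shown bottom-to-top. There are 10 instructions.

Step 1: [10]
Step 2: [10, 10]
Step 3: [10, 10, 8]
Step 4: [10, 10, 8, -3]
Step 5: [10, 10, 8, -3, 5]
Step 6: [10, 10, 8, -3, 5, -3]
Step 7: [10, 10, 8, -3, -2]
Step 8: [10, 10, 8, -3, -2, -2]
Step 9: [10, 10, 8, -3, 0]
Step 10: [10, 10, 8, -3, 0, 10]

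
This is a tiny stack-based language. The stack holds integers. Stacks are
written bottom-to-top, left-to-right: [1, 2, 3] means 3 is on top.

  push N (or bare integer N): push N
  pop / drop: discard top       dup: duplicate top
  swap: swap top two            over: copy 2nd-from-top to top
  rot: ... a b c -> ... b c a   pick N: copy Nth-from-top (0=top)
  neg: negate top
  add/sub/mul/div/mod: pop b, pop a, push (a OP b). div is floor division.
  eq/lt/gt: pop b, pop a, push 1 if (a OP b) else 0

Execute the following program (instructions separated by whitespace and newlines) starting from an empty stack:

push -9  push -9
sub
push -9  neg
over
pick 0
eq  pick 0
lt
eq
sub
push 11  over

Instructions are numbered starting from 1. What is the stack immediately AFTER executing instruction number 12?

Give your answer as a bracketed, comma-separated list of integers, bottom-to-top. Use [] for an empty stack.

Answer: [0]

Derivation:
Step 1 ('push -9'): [-9]
Step 2 ('push -9'): [-9, -9]
Step 3 ('sub'): [0]
Step 4 ('push -9'): [0, -9]
Step 5 ('neg'): [0, 9]
Step 6 ('over'): [0, 9, 0]
Step 7 ('pick 0'): [0, 9, 0, 0]
Step 8 ('eq'): [0, 9, 1]
Step 9 ('pick 0'): [0, 9, 1, 1]
Step 10 ('lt'): [0, 9, 0]
Step 11 ('eq'): [0, 0]
Step 12 ('sub'): [0]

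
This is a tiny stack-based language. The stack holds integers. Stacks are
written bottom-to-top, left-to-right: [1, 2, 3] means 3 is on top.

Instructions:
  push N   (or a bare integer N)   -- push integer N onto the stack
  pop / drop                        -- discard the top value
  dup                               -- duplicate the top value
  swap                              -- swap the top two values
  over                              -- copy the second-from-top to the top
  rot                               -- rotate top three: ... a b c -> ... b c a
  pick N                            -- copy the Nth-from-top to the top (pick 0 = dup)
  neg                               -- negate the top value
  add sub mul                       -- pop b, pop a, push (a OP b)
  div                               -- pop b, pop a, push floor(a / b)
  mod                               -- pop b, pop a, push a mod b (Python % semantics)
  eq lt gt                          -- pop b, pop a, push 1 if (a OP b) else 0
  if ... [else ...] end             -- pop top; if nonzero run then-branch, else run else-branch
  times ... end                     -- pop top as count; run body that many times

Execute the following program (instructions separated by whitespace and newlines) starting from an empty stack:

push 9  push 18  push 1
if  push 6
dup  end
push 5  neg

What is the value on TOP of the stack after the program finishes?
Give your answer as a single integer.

After 'push 9': [9]
After 'push 18': [9, 18]
After 'push 1': [9, 18, 1]
After 'if': [9, 18]
After 'push 6': [9, 18, 6]
After 'dup': [9, 18, 6, 6]
After 'push 5': [9, 18, 6, 6, 5]
After 'neg': [9, 18, 6, 6, -5]

Answer: -5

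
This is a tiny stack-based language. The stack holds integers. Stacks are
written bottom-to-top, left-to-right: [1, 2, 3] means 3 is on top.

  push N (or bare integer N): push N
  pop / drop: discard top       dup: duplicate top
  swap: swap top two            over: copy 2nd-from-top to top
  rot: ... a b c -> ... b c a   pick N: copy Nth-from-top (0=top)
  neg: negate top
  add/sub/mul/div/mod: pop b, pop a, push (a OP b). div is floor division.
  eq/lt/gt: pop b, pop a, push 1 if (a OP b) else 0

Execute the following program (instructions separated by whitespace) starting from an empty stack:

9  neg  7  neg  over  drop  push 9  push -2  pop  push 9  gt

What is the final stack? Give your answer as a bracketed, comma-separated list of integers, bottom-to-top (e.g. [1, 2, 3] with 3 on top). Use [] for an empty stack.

Answer: [-9, -7, 0]

Derivation:
After 'push 9': [9]
After 'neg': [-9]
After 'push 7': [-9, 7]
After 'neg': [-9, -7]
After 'over': [-9, -7, -9]
After 'drop': [-9, -7]
After 'push 9': [-9, -7, 9]
After 'push -2': [-9, -7, 9, -2]
After 'pop': [-9, -7, 9]
After 'push 9': [-9, -7, 9, 9]
After 'gt': [-9, -7, 0]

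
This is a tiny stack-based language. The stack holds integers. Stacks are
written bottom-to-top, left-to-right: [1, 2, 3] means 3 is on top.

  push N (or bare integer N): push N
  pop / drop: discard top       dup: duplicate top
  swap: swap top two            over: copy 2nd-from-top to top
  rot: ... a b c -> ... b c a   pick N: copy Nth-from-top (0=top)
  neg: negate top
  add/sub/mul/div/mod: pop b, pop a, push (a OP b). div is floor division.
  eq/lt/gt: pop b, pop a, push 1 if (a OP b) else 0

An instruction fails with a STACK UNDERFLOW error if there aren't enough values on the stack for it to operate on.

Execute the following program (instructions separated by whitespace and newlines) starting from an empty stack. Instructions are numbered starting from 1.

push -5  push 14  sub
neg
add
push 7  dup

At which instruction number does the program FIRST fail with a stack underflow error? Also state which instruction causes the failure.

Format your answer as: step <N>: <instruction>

Answer: step 5: add

Derivation:
Step 1 ('push -5'): stack = [-5], depth = 1
Step 2 ('push 14'): stack = [-5, 14], depth = 2
Step 3 ('sub'): stack = [-19], depth = 1
Step 4 ('neg'): stack = [19], depth = 1
Step 5 ('add'): needs 2 value(s) but depth is 1 — STACK UNDERFLOW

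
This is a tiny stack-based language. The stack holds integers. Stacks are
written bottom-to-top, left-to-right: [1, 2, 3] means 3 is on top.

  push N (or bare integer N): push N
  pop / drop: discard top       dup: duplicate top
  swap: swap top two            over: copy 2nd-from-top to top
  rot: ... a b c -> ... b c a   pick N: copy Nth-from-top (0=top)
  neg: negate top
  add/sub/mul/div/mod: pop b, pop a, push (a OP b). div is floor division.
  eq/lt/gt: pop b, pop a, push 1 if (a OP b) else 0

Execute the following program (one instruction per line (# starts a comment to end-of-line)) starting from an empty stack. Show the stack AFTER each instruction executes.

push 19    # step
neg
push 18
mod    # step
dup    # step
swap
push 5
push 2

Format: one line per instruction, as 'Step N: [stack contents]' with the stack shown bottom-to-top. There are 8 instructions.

Step 1: [19]
Step 2: [-19]
Step 3: [-19, 18]
Step 4: [17]
Step 5: [17, 17]
Step 6: [17, 17]
Step 7: [17, 17, 5]
Step 8: [17, 17, 5, 2]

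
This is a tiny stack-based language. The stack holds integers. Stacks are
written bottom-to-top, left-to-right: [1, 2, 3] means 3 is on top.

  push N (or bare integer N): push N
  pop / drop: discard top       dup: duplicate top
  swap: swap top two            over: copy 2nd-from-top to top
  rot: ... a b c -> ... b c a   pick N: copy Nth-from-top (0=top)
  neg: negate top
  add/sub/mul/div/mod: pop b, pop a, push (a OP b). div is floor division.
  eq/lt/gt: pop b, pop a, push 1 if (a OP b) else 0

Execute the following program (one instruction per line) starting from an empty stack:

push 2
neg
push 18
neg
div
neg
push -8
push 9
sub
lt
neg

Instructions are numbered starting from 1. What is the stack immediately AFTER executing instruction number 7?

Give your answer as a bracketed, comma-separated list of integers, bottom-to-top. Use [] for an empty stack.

Answer: [0, -8]

Derivation:
Step 1 ('push 2'): [2]
Step 2 ('neg'): [-2]
Step 3 ('push 18'): [-2, 18]
Step 4 ('neg'): [-2, -18]
Step 5 ('div'): [0]
Step 6 ('neg'): [0]
Step 7 ('push -8'): [0, -8]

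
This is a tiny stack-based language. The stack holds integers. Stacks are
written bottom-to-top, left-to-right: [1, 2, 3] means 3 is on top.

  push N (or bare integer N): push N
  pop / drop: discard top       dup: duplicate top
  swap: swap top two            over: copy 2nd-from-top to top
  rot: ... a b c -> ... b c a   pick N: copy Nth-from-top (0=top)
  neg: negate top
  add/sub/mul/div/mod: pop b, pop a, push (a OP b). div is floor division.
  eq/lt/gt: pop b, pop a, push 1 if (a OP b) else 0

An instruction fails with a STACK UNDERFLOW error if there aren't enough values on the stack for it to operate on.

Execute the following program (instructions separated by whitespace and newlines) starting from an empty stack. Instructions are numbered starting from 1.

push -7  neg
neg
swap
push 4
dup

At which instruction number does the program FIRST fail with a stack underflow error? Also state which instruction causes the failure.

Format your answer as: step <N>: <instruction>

Answer: step 4: swap

Derivation:
Step 1 ('push -7'): stack = [-7], depth = 1
Step 2 ('neg'): stack = [7], depth = 1
Step 3 ('neg'): stack = [-7], depth = 1
Step 4 ('swap'): needs 2 value(s) but depth is 1 — STACK UNDERFLOW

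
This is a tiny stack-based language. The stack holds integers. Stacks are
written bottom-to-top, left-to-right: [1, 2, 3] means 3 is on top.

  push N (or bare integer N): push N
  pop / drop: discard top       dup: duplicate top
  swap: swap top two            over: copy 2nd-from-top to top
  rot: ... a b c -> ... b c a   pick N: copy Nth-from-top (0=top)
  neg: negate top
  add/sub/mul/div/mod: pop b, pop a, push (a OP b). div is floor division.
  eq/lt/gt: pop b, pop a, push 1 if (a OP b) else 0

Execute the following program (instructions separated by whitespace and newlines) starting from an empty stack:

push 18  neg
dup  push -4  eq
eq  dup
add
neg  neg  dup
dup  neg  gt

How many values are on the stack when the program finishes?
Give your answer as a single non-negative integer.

After 'push 18': stack = [18] (depth 1)
After 'neg': stack = [-18] (depth 1)
After 'dup': stack = [-18, -18] (depth 2)
After 'push -4': stack = [-18, -18, -4] (depth 3)
After 'eq': stack = [-18, 0] (depth 2)
After 'eq': stack = [0] (depth 1)
After 'dup': stack = [0, 0] (depth 2)
After 'add': stack = [0] (depth 1)
After 'neg': stack = [0] (depth 1)
After 'neg': stack = [0] (depth 1)
After 'dup': stack = [0, 0] (depth 2)
After 'dup': stack = [0, 0, 0] (depth 3)
After 'neg': stack = [0, 0, 0] (depth 3)
After 'gt': stack = [0, 0] (depth 2)

Answer: 2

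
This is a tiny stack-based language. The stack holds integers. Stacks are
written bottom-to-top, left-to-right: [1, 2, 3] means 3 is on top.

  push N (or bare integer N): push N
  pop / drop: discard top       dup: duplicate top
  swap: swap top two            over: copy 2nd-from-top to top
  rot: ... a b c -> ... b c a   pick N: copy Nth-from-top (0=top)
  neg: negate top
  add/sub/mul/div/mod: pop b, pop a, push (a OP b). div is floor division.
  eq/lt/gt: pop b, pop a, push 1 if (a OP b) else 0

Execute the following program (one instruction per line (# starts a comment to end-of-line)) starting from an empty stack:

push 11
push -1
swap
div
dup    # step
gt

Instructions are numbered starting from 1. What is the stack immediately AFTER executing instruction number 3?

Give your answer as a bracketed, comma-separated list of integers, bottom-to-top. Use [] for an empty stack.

Step 1 ('push 11'): [11]
Step 2 ('push -1'): [11, -1]
Step 3 ('swap'): [-1, 11]

Answer: [-1, 11]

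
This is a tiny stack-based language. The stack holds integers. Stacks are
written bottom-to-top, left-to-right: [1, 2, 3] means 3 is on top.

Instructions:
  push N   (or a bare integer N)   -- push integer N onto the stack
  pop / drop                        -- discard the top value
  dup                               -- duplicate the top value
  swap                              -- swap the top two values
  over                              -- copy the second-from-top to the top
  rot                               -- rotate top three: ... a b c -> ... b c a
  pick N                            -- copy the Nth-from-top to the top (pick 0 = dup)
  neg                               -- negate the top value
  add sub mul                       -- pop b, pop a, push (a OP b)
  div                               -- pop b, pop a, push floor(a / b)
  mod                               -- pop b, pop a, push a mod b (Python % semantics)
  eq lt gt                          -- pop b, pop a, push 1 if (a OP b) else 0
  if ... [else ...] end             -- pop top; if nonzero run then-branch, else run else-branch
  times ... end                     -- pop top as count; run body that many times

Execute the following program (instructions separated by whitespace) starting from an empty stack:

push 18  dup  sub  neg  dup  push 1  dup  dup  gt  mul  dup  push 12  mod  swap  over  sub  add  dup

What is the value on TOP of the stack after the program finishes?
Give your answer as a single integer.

Answer: 0

Derivation:
After 'push 18': [18]
After 'dup': [18, 18]
After 'sub': [0]
After 'neg': [0]
After 'dup': [0, 0]
After 'push 1': [0, 0, 1]
After 'dup': [0, 0, 1, 1]
After 'dup': [0, 0, 1, 1, 1]
After 'gt': [0, 0, 1, 0]
After 'mul': [0, 0, 0]
After 'dup': [0, 0, 0, 0]
After 'push 12': [0, 0, 0, 0, 12]
After 'mod': [0, 0, 0, 0]
After 'swap': [0, 0, 0, 0]
After 'over': [0, 0, 0, 0, 0]
After 'sub': [0, 0, 0, 0]
After 'add': [0, 0, 0]
After 'dup': [0, 0, 0, 0]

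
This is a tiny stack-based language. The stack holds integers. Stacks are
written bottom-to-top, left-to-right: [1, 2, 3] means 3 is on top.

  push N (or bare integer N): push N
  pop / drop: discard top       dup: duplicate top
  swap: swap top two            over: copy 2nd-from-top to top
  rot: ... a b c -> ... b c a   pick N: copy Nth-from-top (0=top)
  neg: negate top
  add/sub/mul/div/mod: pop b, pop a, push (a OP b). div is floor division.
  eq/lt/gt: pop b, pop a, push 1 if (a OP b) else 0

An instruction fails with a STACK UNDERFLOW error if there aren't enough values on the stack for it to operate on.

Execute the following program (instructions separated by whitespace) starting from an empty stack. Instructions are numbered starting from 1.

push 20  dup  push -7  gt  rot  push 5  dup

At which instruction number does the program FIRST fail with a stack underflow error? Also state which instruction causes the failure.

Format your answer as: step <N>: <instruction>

Answer: step 5: rot

Derivation:
Step 1 ('push 20'): stack = [20], depth = 1
Step 2 ('dup'): stack = [20, 20], depth = 2
Step 3 ('push -7'): stack = [20, 20, -7], depth = 3
Step 4 ('gt'): stack = [20, 1], depth = 2
Step 5 ('rot'): needs 3 value(s) but depth is 2 — STACK UNDERFLOW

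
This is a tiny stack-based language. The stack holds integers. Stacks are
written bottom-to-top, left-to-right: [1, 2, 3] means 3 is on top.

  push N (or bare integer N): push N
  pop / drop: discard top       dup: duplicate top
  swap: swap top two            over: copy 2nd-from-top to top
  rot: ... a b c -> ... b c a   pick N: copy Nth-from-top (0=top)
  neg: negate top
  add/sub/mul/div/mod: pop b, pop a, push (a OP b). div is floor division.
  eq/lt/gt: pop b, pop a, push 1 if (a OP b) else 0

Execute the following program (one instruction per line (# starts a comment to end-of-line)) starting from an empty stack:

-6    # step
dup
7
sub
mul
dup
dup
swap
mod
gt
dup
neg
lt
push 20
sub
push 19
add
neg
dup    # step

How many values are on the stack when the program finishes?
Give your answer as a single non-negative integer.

After 'push -6': stack = [-6] (depth 1)
After 'dup': stack = [-6, -6] (depth 2)
After 'push 7': stack = [-6, -6, 7] (depth 3)
After 'sub': stack = [-6, -13] (depth 2)
After 'mul': stack = [78] (depth 1)
After 'dup': stack = [78, 78] (depth 2)
After 'dup': stack = [78, 78, 78] (depth 3)
After 'swap': stack = [78, 78, 78] (depth 3)
After 'mod': stack = [78, 0] (depth 2)
After 'gt': stack = [1] (depth 1)
After 'dup': stack = [1, 1] (depth 2)
After 'neg': stack = [1, -1] (depth 2)
After 'lt': stack = [0] (depth 1)
After 'push 20': stack = [0, 20] (depth 2)
After 'sub': stack = [-20] (depth 1)
After 'push 19': stack = [-20, 19] (depth 2)
After 'add': stack = [-1] (depth 1)
After 'neg': stack = [1] (depth 1)
After 'dup': stack = [1, 1] (depth 2)

Answer: 2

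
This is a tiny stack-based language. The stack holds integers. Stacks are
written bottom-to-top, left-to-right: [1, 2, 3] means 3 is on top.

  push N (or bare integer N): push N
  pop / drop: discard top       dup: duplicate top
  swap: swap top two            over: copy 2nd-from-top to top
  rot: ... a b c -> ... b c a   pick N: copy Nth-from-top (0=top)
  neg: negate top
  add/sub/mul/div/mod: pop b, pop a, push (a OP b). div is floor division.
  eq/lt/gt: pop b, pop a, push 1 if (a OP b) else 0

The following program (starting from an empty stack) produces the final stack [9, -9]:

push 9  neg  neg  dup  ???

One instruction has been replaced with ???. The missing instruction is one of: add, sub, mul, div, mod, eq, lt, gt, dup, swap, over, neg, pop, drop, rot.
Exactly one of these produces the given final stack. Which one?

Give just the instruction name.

Answer: neg

Derivation:
Stack before ???: [9, 9]
Stack after ???:  [9, -9]
The instruction that transforms [9, 9] -> [9, -9] is: neg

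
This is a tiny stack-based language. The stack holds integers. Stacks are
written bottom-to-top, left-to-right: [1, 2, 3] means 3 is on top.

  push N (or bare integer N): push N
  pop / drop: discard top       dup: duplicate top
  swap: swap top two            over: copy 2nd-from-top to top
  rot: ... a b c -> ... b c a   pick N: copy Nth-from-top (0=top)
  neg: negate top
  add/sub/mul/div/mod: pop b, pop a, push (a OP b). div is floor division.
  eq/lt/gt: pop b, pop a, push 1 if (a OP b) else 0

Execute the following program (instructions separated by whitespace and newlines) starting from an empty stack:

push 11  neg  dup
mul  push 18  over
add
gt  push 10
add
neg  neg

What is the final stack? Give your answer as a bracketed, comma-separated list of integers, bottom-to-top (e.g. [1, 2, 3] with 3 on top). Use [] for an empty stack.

Answer: [10]

Derivation:
After 'push 11': [11]
After 'neg': [-11]
After 'dup': [-11, -11]
After 'mul': [121]
After 'push 18': [121, 18]
After 'over': [121, 18, 121]
After 'add': [121, 139]
After 'gt': [0]
After 'push 10': [0, 10]
After 'add': [10]
After 'neg': [-10]
After 'neg': [10]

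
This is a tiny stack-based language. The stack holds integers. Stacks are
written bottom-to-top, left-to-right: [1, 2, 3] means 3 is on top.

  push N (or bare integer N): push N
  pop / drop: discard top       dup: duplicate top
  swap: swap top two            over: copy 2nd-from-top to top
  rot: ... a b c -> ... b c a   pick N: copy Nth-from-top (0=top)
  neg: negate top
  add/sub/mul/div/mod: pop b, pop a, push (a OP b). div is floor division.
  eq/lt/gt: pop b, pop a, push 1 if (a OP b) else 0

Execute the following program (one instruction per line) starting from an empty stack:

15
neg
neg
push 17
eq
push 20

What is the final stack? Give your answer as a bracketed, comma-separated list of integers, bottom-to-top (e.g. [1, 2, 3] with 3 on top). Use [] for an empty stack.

Answer: [0, 20]

Derivation:
After 'push 15': [15]
After 'neg': [-15]
After 'neg': [15]
After 'push 17': [15, 17]
After 'eq': [0]
After 'push 20': [0, 20]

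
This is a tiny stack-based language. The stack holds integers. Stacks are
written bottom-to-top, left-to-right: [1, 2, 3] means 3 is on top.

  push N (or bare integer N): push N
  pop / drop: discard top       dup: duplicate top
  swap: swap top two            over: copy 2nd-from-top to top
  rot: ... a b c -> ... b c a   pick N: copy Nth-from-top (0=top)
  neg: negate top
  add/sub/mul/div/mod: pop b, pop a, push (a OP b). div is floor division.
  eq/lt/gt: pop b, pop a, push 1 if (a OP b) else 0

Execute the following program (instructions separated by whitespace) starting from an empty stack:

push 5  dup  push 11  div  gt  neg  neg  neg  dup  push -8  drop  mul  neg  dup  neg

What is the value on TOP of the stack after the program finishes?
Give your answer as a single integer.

Answer: 1

Derivation:
After 'push 5': [5]
After 'dup': [5, 5]
After 'push 11': [5, 5, 11]
After 'div': [5, 0]
After 'gt': [1]
After 'neg': [-1]
After 'neg': [1]
After 'neg': [-1]
After 'dup': [-1, -1]
After 'push -8': [-1, -1, -8]
After 'drop': [-1, -1]
After 'mul': [1]
After 'neg': [-1]
After 'dup': [-1, -1]
After 'neg': [-1, 1]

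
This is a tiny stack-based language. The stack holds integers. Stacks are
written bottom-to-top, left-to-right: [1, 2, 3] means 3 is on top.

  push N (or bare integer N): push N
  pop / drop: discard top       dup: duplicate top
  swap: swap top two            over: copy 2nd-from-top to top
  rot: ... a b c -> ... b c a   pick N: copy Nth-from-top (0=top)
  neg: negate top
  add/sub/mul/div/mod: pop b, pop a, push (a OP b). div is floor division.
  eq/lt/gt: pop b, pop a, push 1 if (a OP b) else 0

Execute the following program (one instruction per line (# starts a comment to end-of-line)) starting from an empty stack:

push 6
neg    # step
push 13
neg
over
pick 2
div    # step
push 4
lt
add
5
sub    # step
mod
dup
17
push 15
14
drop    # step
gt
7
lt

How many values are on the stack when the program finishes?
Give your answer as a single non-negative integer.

After 'push 6': stack = [6] (depth 1)
After 'neg': stack = [-6] (depth 1)
After 'push 13': stack = [-6, 13] (depth 2)
After 'neg': stack = [-6, -13] (depth 2)
After 'over': stack = [-6, -13, -6] (depth 3)
After 'pick 2': stack = [-6, -13, -6, -6] (depth 4)
After 'div': stack = [-6, -13, 1] (depth 3)
After 'push 4': stack = [-6, -13, 1, 4] (depth 4)
After 'lt': stack = [-6, -13, 1] (depth 3)
After 'add': stack = [-6, -12] (depth 2)
  ...
After 'sub': stack = [-6, -17] (depth 2)
After 'mod': stack = [-6] (depth 1)
After 'dup': stack = [-6, -6] (depth 2)
After 'push 17': stack = [-6, -6, 17] (depth 3)
After 'push 15': stack = [-6, -6, 17, 15] (depth 4)
After 'push 14': stack = [-6, -6, 17, 15, 14] (depth 5)
After 'drop': stack = [-6, -6, 17, 15] (depth 4)
After 'gt': stack = [-6, -6, 1] (depth 3)
After 'push 7': stack = [-6, -6, 1, 7] (depth 4)
After 'lt': stack = [-6, -6, 1] (depth 3)

Answer: 3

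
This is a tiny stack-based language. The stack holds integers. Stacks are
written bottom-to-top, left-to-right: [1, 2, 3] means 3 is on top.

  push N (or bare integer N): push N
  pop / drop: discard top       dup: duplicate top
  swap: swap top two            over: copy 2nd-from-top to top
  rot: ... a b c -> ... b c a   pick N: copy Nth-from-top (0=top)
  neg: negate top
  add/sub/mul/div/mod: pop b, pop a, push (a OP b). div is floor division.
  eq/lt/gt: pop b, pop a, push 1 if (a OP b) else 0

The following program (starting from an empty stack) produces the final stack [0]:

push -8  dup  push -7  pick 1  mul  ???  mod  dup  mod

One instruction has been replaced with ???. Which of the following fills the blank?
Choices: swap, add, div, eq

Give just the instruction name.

Stack before ???: [-8, -8, 56]
Stack after ???:  [-8, 48]
Checking each choice:
  swap: modulo by zero
  add: MATCH
  div: modulo by zero
  eq: modulo by zero


Answer: add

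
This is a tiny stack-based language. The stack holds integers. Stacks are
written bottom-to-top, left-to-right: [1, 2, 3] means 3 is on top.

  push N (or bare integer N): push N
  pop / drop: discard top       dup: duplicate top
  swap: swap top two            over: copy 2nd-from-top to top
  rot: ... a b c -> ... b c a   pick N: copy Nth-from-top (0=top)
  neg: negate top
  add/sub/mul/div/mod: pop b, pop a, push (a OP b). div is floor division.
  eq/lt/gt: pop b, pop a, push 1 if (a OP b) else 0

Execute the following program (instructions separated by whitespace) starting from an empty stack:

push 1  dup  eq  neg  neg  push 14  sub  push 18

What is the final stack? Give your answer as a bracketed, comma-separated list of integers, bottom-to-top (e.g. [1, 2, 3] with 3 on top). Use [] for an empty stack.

Answer: [-13, 18]

Derivation:
After 'push 1': [1]
After 'dup': [1, 1]
After 'eq': [1]
After 'neg': [-1]
After 'neg': [1]
After 'push 14': [1, 14]
After 'sub': [-13]
After 'push 18': [-13, 18]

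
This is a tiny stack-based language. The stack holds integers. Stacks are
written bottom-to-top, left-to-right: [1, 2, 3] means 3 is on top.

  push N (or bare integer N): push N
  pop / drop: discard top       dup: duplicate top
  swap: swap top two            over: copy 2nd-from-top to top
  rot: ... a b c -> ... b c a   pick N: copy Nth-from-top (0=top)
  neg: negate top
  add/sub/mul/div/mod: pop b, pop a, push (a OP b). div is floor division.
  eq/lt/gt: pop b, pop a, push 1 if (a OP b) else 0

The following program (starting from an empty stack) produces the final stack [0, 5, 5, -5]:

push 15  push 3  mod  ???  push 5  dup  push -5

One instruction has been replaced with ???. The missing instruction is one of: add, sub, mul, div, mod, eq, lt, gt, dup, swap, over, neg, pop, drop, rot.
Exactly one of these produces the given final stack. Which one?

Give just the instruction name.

Stack before ???: [0]
Stack after ???:  [0]
The instruction that transforms [0] -> [0] is: neg

Answer: neg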